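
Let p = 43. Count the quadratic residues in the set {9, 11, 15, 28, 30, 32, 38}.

4

(9/43) = +1 → QR.
(11/43) = +1 → QR.
(15/43) = +1 → QR.
(28/43) = -1 → non-residue.
(30/43) = -1 → non-residue.
(32/43) = -1 → non-residue.
(38/43) = +1 → QR.
Total quadratic residues among the 7: 4.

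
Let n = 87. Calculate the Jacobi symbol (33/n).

0

Reciprocity: 33 ≡ 1 and 87 ≡ 3 (mod 4), so (33/87) = +(87/33).
Reduce top mod 33: now compute (21/33).
Reciprocity: 21 ≡ 1 and 33 ≡ 1 (mod 4), so (21/33) = +(33/21).
Reduce top mod 21: now compute (12/21).
Pull out 2^2: since 21 ≡ 5 (mod 8), (2/21) = -1, so (2/21)^2 = +1.
Reciprocity: 3 ≡ 3 and 21 ≡ 1 (mod 4), so (3/21) = +(21/3).
Reduce top mod 3: now compute (0/3).
Top reduces to 0: gcd > 1, so the symbol is 0.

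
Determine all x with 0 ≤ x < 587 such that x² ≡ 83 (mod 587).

Since 587 ≡ 3 (mod 4), a square root of 83 is 83^((587+1)/4) = 83^147 mod 587.
Repeated squaring: 83^2≡432, 83^4≡545, 83^8≡3, 83^16≡9, 83^32≡81, 83^64≡104, 83^128≡250 (mod 587).
83^147 = 83^(128+16+2+1) ≡ 481 (mod 587).
Check: 481² = 231361 ≡ 83 (mod 587). The two roots are 106 and 481.

106, 481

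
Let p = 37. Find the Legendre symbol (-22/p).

-1

Euler's criterion: (-22/37) ≡ 15^18 (mod 37).
15^2 ≡ 3 (mod 37)
15^4 ≡ 9 (mod 37)
15^8 ≡ 7 (mod 37)
15^16 ≡ 12 (mod 37)
15^18 = 15^(16+2) ≡ 36 (mod 37).
Result is 36 ≡ −1, so (-22/37) = −1.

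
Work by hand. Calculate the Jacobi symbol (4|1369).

1

Pull out 2^2: since 1369 ≡ 1 (mod 8), (2/1369) = +1, so (2/1369)^2 = +1.
Reached (1/1369) = 1. Collecting the sign flips along the way, the symbol is +1.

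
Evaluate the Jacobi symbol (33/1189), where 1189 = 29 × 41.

Reciprocity: 33 ≡ 1 and 1189 ≡ 1 (mod 4), so (33/1189) = +(1189/33).
Reduce top mod 33: now compute (1/33).
Reached (1/33) = 1. Collecting the sign flips along the way, the symbol is +1.

1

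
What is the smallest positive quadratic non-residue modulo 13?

2

(2/13) = −1, so 2 is the smallest positive non-residue mod 13.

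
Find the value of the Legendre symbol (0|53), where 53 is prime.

0

Top reduces to 0: gcd > 1, so the symbol is 0.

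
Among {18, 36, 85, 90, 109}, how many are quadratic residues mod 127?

(18/127) = +1 → QR.
(36/127) = +1 → QR.
(85/127) = -1 → non-residue.
(90/127) = -1 → non-residue.
(109/127) = -1 → non-residue.
Total quadratic residues among the 5: 2.

2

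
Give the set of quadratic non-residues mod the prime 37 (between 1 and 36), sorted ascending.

2,5,6,8,13,14,15,17,18,19,20,22,23,24,29,31,32,35

Square k = 1,…,18 (k and 37−k give the same square):
1²=1, 2²=4, 3²=9, 4²=16, 5²=25, 6²=36, 7²≡12, 8²≡27, 9²≡7, 10²≡26, 11²≡10, 12²≡33, 13²≡21, 14²≡11, 15²≡3, 16²≡34, 17²≡30, 18²≡28 (mod 37).
The residues are {1, 3, 4, 7, 9, 10, 11, 12, 16, 21, 25, 26, 27, 28, 30, 33, 34, 36}; the non-residues are the remaining 18 nonzero classes.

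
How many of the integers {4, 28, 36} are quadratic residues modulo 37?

(4/37) = +1 → QR.
(28/37) = +1 → QR.
(36/37) = +1 → QR.
Total quadratic residues among the 3: 3.

3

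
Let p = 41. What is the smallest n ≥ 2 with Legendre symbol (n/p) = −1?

3

(2/41) = +1, so 2 is a residue.
(3/41) = −1, so 3 is the smallest positive non-residue mod 41.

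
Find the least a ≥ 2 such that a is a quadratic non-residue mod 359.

7

(2/359) = +1, so 2 is a residue.
(3/359) = +1, so 3 is a residue.
(4/359) = +1, so 4 is a residue.
(5/359) = +1, so 5 is a residue.
(6/359) = +1, so 6 is a residue.
(7/359) = −1, so 7 is the smallest positive non-residue mod 359.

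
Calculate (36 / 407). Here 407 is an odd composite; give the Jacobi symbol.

Pull out 2^2: since 407 ≡ 7 (mod 8), (2/407) = +1, so (2/407)^2 = +1.
Reciprocity: 9 ≡ 1 and 407 ≡ 3 (mod 4), so (9/407) = +(407/9).
Reduce top mod 9: now compute (2/9).
Pull out 2: since 9 ≡ 1 (mod 8), (2/9) = +1.
Reached (1/9) = 1. Collecting the sign flips along the way, the symbol is +1.

1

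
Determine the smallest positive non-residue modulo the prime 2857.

5

(2/2857) = +1, so 2 is a residue.
(3/2857) = +1, so 3 is a residue.
(4/2857) = +1, so 4 is a residue.
(5/2857) = −1, so 5 is the smallest positive non-residue mod 2857.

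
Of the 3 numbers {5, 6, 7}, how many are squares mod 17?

0

(5/17) = -1 → non-residue.
(6/17) = -1 → non-residue.
(7/17) = -1 → non-residue.
Total quadratic residues among the 3: 0.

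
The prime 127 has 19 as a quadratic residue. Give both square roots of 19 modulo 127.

Since 127 ≡ 3 (mod 4), a square root of 19 is 19^((127+1)/4) = 19^32 mod 127.
Repeated squaring: 19^2≡107, 19^4≡19, 19^8≡107, 19^16≡19, 19^32≡107 (mod 127).
19^32 = 19^(32) ≡ 107 (mod 127).
Check: 107² = 11449 ≡ 19 (mod 127). The two roots are 20 and 107.

20, 107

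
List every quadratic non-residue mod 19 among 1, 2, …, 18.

Square k = 1,…,9 (k and 19−k give the same square):
1²=1, 2²=4, 3²=9, 4²=16, 5²≡6, 6²≡17, 7²≡11, 8²≡7, 9²≡5 (mod 19).
The residues are {1, 4, 5, 6, 7, 9, 11, 16, 17}; the non-residues are the remaining 9 nonzero classes.

2,3,8,10,12,13,14,15,18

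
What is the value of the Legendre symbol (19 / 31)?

1

Euler's criterion: (19/31) ≡ 19^15 (mod 31).
19^2 ≡ 20 (mod 31)
19^4 ≡ 28 (mod 31)
19^8 ≡ 9 (mod 31)
19^15 = 19^(8+4+2+1) ≡ 1 (mod 31).
Result is 1, so (19/31) = 1.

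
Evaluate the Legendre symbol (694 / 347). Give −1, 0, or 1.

0

First reduce: 694 ≡ 0 (mod 347).
Top reduces to 0: gcd > 1, so the symbol is 0.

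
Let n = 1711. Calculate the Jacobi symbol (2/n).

1

Pull out 2: since 1711 ≡ 7 (mod 8), (2/1711) = +1.
Reached (1/1711) = 1. Collecting the sign flips along the way, the symbol is +1.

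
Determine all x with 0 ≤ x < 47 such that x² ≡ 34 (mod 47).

Since 47 ≡ 3 (mod 4), a square root of 34 is 34^((47+1)/4) = 34^12 mod 47.
Repeated squaring: 34^2≡28, 34^4≡32, 34^8≡37 (mod 47).
34^12 = 34^(8+4) ≡ 9 (mod 47).
Check: 9² = 81 ≡ 34 (mod 47). The two roots are 9 and 38.

9, 38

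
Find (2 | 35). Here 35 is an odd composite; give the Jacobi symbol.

-1

Pull out 2: since 35 ≡ 3 (mod 8), (2/35) = -1.
Reached (1/35) = 1. Collecting the sign flips along the way, the symbol is -1.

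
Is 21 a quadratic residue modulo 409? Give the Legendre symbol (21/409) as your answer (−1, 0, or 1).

-1

Reciprocity: 21 ≡ 1 and 409 ≡ 1 (mod 4), so (21/409) = +(409/21).
Reduce top mod 21: now compute (10/21).
Pull out 2: since 21 ≡ 5 (mod 8), (2/21) = -1.
Reciprocity: 5 ≡ 1 and 21 ≡ 1 (mod 4), so (5/21) = +(21/5).
Reduce top mod 5: now compute (1/5).
Reached (1/5) = 1. Collecting the sign flips along the way, the symbol is -1.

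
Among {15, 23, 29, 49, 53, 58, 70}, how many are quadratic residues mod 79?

2

(15/79) = -1 → non-residue.
(23/79) = +1 → QR.
(29/79) = -1 → non-residue.
(49/79) = +1 → QR.
(53/79) = -1 → non-residue.
(58/79) = -1 → non-residue.
(70/79) = -1 → non-residue.
Total quadratic residues among the 7: 2.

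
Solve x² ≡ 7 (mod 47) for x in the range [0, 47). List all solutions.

17, 30

Since 47 ≡ 3 (mod 4), a square root of 7 is 7^((47+1)/4) = 7^12 mod 47.
Repeated squaring: 7^2≡2, 7^4≡4, 7^8≡16 (mod 47).
7^12 = 7^(8+4) ≡ 17 (mod 47).
Check: 17² = 289 ≡ 7 (mod 47). The two roots are 17 and 30.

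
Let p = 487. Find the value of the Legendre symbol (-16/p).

Euler's criterion: (-16/487) ≡ 471^243 (mod 487).
471^2 ≡ 256 (mod 487)
471^4 ≡ 278 (mod 487)
471^8 ≡ 338 (mod 487)
471^16 ≡ 286 (mod 487)
471^32 ≡ 467 (mod 487)
471^64 ≡ 400 (mod 487)
471^128 ≡ 264 (mod 487)
471^243 = 471^(128+64+32+16+2+1) ≡ 486 (mod 487).
Result is 486 ≡ −1, so (-16/487) = −1.

-1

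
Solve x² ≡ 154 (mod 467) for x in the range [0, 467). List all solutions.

176, 291

Since 467 ≡ 3 (mod 4), a square root of 154 is 154^((467+1)/4) = 154^117 mod 467.
Repeated squaring: 154^2≡366, 154^4≡394, 154^8≡192, 154^16≡438, 154^32≡374, 154^64≡243 (mod 467).
154^117 = 154^(64+32+16+4+1) ≡ 291 (mod 467).
Check: 291² = 84681 ≡ 154 (mod 467). The two roots are 176 and 291.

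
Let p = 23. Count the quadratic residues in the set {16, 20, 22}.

1

(16/23) = +1 → QR.
(20/23) = -1 → non-residue.
(22/23) = -1 → non-residue.
Total quadratic residues among the 3: 1.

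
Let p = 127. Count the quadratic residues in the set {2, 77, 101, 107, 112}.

2

(2/127) = +1 → QR.
(77/127) = -1 → non-residue.
(101/127) = -1 → non-residue.
(107/127) = +1 → QR.
(112/127) = -1 → non-residue.
Total quadratic residues among the 5: 2.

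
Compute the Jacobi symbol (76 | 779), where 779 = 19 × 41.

0

Pull out 2^2: since 779 ≡ 3 (mod 8), (2/779) = -1, so (2/779)^2 = +1.
Reciprocity: 19 ≡ 3 and 779 ≡ 3 (mod 4), so (19/779) = −(779/19).
Reduce top mod 19: now compute (0/19).
Top reduces to 0: gcd > 1, so the symbol is 0.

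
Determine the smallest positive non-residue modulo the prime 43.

(2/43) = −1, so 2 is the smallest positive non-residue mod 43.

2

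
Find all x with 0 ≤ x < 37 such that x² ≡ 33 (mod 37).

12, 25

37 ≡ 1 (mod 4), so we find a root by search.
Trying successive values, 12² = 144 ≡ 33 (mod 37). The other root is 37 − 12 = 25.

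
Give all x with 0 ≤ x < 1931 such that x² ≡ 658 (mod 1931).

Since 1931 ≡ 3 (mod 4), a square root of 658 is 658^((1931+1)/4) = 658^483 mod 1931.
Repeated squaring: 658^2≡420, 658^4≡679, 658^8≡1463, 658^16≡821, 658^32≡122, 658^64≡1367, 658^128≡1412, 658^256≡952 (mod 1931).
658^483 = 658^(256+128+64+32+2+1) ≡ 1728 (mod 1931).
Check: 1728² = 2985984 ≡ 658 (mod 1931). The two roots are 203 and 1728.

203, 1728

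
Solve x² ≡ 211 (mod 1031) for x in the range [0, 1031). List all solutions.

Since 1031 ≡ 3 (mod 4), a square root of 211 is 211^((1031+1)/4) = 211^258 mod 1031.
Repeated squaring: 211^2≡188, 211^4≡290, 211^8≡589, 211^16≡505, 211^32≡368, 211^64≡363, 211^128≡832, 211^256≡423 (mod 1031).
211^258 = 211^(256+2) ≡ 137 (mod 1031).
Check: 137² = 18769 ≡ 211 (mod 1031). The two roots are 137 and 894.

137, 894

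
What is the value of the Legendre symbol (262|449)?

-1

Pull out 2: since 449 ≡ 1 (mod 8), (2/449) = +1.
Reciprocity: 131 ≡ 3 and 449 ≡ 1 (mod 4), so (131/449) = +(449/131).
Reduce top mod 131: now compute (56/131).
Pull out 2^3: since 131 ≡ 3 (mod 8), (2/131) = -1, so (2/131)^3 = -1.
Reciprocity: 7 ≡ 3 and 131 ≡ 3 (mod 4), so (7/131) = −(131/7).
Reduce top mod 7: now compute (5/7).
Reciprocity: 5 ≡ 1 and 7 ≡ 3 (mod 4), so (5/7) = +(7/5).
Reduce top mod 5: now compute (2/5).
Pull out 2: since 5 ≡ 5 (mod 8), (2/5) = -1.
Reached (1/5) = 1. Collecting the sign flips along the way, the symbol is -1.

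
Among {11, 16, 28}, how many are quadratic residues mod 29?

2

(11/29) = -1 → non-residue.
(16/29) = +1 → QR.
(28/29) = +1 → QR.
Total quadratic residues among the 3: 2.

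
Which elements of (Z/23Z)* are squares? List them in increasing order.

1, 2, 3, 4, 6, 8, 9, 12, 13, 16, 18

Square k = 1,…,11 (k and 23−k give the same square):
1²=1, 2²=4, 3²=9, 4²=16, 5²≡2, 6²≡13, 7²≡3, 8²≡18, 9²≡12, 10²≡8, 11²≡6 (mod 23).
So the quadratic residues mod 23 are {1, 2, 3, 4, 6, 8, 9, 12, 13, 16, 18}.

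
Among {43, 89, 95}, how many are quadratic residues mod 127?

(43/127) = -1 → non-residue.
(89/127) = -1 → non-residue.
(95/127) = -1 → non-residue.
Total quadratic residues among the 3: 0.

0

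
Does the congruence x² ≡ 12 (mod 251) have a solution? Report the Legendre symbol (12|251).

1

Euler's criterion: (12/251) ≡ 12^125 (mod 251).
12^2 ≡ 144 (mod 251)
12^4 ≡ 154 (mod 251)
12^8 ≡ 122 (mod 251)
12^16 ≡ 75 (mod 251)
12^32 ≡ 103 (mod 251)
12^64 ≡ 67 (mod 251)
12^125 = 12^(64+32+16+8+4+1) ≡ 1 (mod 251).
Result is 1, so (12/251) = 1.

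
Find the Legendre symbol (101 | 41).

First reduce: 101 ≡ 19 (mod 41).
Reciprocity: 19 ≡ 3 and 41 ≡ 1 (mod 4), so (19/41) = +(41/19).
Reduce top mod 19: now compute (3/19).
Reciprocity: 3 ≡ 3 and 19 ≡ 3 (mod 4), so (3/19) = −(19/3).
Reduce top mod 3: now compute (1/3).
Reached (1/3) = 1. Collecting the sign flips along the way, the symbol is -1.

-1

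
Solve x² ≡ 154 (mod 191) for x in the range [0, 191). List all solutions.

Since 191 ≡ 3 (mod 4), a square root of 154 is 154^((191+1)/4) = 154^48 mod 191.
Repeated squaring: 154^2≡32, 154^4≡69, 154^8≡177, 154^16≡5, 154^32≡25 (mod 191).
154^48 = 154^(32+16) ≡ 125 (mod 191).
Check: 125² = 15625 ≡ 154 (mod 191). The two roots are 66 and 125.

66, 125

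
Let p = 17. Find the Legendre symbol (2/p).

1

Euler's criterion: (2/17) ≡ 2^8 (mod 17).
2^2 ≡ 4 (mod 17)
2^4 ≡ 16 (mod 17)
2^8 ≡ 1 (mod 17)
2^8 = 2^(8) ≡ 1 (mod 17).
Result is 1, so (2/17) = 1.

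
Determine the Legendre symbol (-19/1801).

First reduce: -19 ≡ 1782 (mod 1801).
Pull out 2: since 1801 ≡ 1 (mod 8), (2/1801) = +1.
Reciprocity: 891 ≡ 3 and 1801 ≡ 1 (mod 4), so (891/1801) = +(1801/891).
Reduce top mod 891: now compute (19/891).
Reciprocity: 19 ≡ 3 and 891 ≡ 3 (mod 4), so (19/891) = −(891/19).
Reduce top mod 19: now compute (17/19).
Reciprocity: 17 ≡ 1 and 19 ≡ 3 (mod 4), so (17/19) = +(19/17).
Reduce top mod 17: now compute (2/17).
Pull out 2: since 17 ≡ 1 (mod 8), (2/17) = +1.
Reached (1/17) = 1. Collecting the sign flips along the way, the symbol is -1.

-1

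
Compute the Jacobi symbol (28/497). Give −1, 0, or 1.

0

Pull out 2^2: since 497 ≡ 1 (mod 8), (2/497) = +1, so (2/497)^2 = +1.
Reciprocity: 7 ≡ 3 and 497 ≡ 1 (mod 4), so (7/497) = +(497/7).
Reduce top mod 7: now compute (0/7).
Top reduces to 0: gcd > 1, so the symbol is 0.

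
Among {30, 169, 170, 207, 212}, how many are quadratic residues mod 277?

(30/277) = +1 → QR.
(169/277) = +1 → QR.
(170/277) = -1 → non-residue.
(207/277) = +1 → QR.
(212/277) = -1 → non-residue.
Total quadratic residues among the 5: 3.

3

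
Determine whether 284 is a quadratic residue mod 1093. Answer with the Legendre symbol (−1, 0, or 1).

-1

Euler's criterion: (284/1093) ≡ 284^546 (mod 1093).
284^2 ≡ 867 (mod 1093)
284^4 ≡ 798 (mod 1093)
284^8 ≡ 678 (mod 1093)
284^16 ≡ 624 (mod 1093)
284^32 ≡ 268 (mod 1093)
284^64 ≡ 779 (mod 1093)
284^128 ≡ 226 (mod 1093)
284^256 ≡ 798 (mod 1093)
284^512 ≡ 678 (mod 1093)
284^546 = 284^(512+32+2) ≡ 1092 (mod 1093).
Result is 1092 ≡ −1, so (284/1093) = −1.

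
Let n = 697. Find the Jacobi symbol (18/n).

Pull out 2: since 697 ≡ 1 (mod 8), (2/697) = +1.
Reciprocity: 9 ≡ 1 and 697 ≡ 1 (mod 4), so (9/697) = +(697/9).
Reduce top mod 9: now compute (4/9).
Pull out 2^2: since 9 ≡ 1 (mod 8), (2/9) = +1, so (2/9)^2 = +1.
Reached (1/9) = 1. Collecting the sign flips along the way, the symbol is +1.

1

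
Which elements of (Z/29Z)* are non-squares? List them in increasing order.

2 3 8 10 11 12 14 15 17 18 19 21 26 27

Square k = 1,…,14 (k and 29−k give the same square):
1²=1, 2²=4, 3²=9, 4²=16, 5²=25, 6²≡7, 7²≡20, 8²≡6, 9²≡23, 10²≡13, 11²≡5, 12²≡28, 13²≡24, 14²≡22 (mod 29).
The residues are {1, 4, 5, 6, 7, 9, 13, 16, 20, 22, 23, 24, 25, 28}; the non-residues are the remaining 14 nonzero classes.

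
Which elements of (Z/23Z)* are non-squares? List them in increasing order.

Square k = 1,…,11 (k and 23−k give the same square):
1²=1, 2²=4, 3²=9, 4²=16, 5²≡2, 6²≡13, 7²≡3, 8²≡18, 9²≡12, 10²≡8, 11²≡6 (mod 23).
The residues are {1, 2, 3, 4, 6, 8, 9, 12, 13, 16, 18}; the non-residues are the remaining 11 nonzero classes.

5, 7, 10, 11, 14, 15, 17, 19, 20, 21, 22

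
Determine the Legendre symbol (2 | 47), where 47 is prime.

Pull out 2: since 47 ≡ 7 (mod 8), (2/47) = +1.
Reached (1/47) = 1. Collecting the sign flips along the way, the symbol is +1.

1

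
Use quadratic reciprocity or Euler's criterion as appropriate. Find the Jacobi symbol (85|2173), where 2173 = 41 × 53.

Reciprocity: 85 ≡ 1 and 2173 ≡ 1 (mod 4), so (85/2173) = +(2173/85).
Reduce top mod 85: now compute (48/85).
Pull out 2^4: since 85 ≡ 5 (mod 8), (2/85) = -1, so (2/85)^4 = +1.
Reciprocity: 3 ≡ 3 and 85 ≡ 1 (mod 4), so (3/85) = +(85/3).
Reduce top mod 3: now compute (1/3).
Reached (1/3) = 1. Collecting the sign flips along the way, the symbol is +1.

1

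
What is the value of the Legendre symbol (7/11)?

Euler's criterion: (7/11) ≡ 7^5 (mod 11).
7^2 ≡ 5 (mod 11)
7^4 ≡ 3 (mod 11)
7^5 = 7^(4+1) ≡ 10 (mod 11).
Result is 10 ≡ −1, so (7/11) = −1.

-1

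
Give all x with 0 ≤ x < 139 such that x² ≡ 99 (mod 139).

Since 139 ≡ 3 (mod 4), a square root of 99 is 99^((139+1)/4) = 99^35 mod 139.
Repeated squaring: 99^2≡71, 99^4≡37, 99^8≡118, 99^16≡24, 99^32≡20 (mod 139).
99^35 = 99^(32+2+1) ≡ 51 (mod 139).
Check: 51² = 2601 ≡ 99 (mod 139). The two roots are 51 and 88.

51, 88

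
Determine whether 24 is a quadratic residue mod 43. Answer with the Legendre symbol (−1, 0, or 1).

Pull out 2^3: since 43 ≡ 3 (mod 8), (2/43) = -1, so (2/43)^3 = -1.
Reciprocity: 3 ≡ 3 and 43 ≡ 3 (mod 4), so (3/43) = −(43/3).
Reduce top mod 3: now compute (1/3).
Reached (1/3) = 1. Collecting the sign flips along the way, the symbol is +1.

1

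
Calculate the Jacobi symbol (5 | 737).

Reciprocity: 5 ≡ 1 and 737 ≡ 1 (mod 4), so (5/737) = +(737/5).
Reduce top mod 5: now compute (2/5).
Pull out 2: since 5 ≡ 5 (mod 8), (2/5) = -1.
Reached (1/5) = 1. Collecting the sign flips along the way, the symbol is -1.

-1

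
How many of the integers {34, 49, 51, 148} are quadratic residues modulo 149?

(34/149) = -1 → non-residue.
(49/149) = +1 → QR.
(51/149) = -1 → non-residue.
(148/149) = +1 → QR.
Total quadratic residues among the 4: 2.

2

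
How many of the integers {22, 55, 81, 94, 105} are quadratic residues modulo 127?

3

(22/127) = +1 → QR.
(55/127) = -1 → non-residue.
(81/127) = +1 → QR.
(94/127) = +1 → QR.
(105/127) = -1 → non-residue.
Total quadratic residues among the 5: 3.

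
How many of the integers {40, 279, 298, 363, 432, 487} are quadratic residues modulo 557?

2

(40/557) = +1 → QR.
(279/557) = -1 → non-residue.
(298/557) = -1 → non-residue.
(363/557) = -1 → non-residue.
(432/557) = -1 → non-residue.
(487/557) = +1 → QR.
Total quadratic residues among the 6: 2.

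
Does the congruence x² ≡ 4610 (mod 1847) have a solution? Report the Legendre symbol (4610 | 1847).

1

First reduce: 4610 ≡ 916 (mod 1847).
Pull out 2^2: since 1847 ≡ 7 (mod 8), (2/1847) = +1, so (2/1847)^2 = +1.
Reciprocity: 229 ≡ 1 and 1847 ≡ 3 (mod 4), so (229/1847) = +(1847/229).
Reduce top mod 229: now compute (15/229).
Reciprocity: 15 ≡ 3 and 229 ≡ 1 (mod 4), so (15/229) = +(229/15).
Reduce top mod 15: now compute (4/15).
Pull out 2^2: since 15 ≡ 7 (mod 8), (2/15) = +1, so (2/15)^2 = +1.
Reached (1/15) = 1. Collecting the sign flips along the way, the symbol is +1.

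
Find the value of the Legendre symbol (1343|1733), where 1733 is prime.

-1

Reciprocity: 1343 ≡ 3 and 1733 ≡ 1 (mod 4), so (1343/1733) = +(1733/1343).
Reduce top mod 1343: now compute (390/1343).
Pull out 2: since 1343 ≡ 7 (mod 8), (2/1343) = +1.
Reciprocity: 195 ≡ 3 and 1343 ≡ 3 (mod 4), so (195/1343) = −(1343/195).
Reduce top mod 195: now compute (173/195).
Reciprocity: 173 ≡ 1 and 195 ≡ 3 (mod 4), so (173/195) = +(195/173).
Reduce top mod 173: now compute (22/173).
Pull out 2: since 173 ≡ 5 (mod 8), (2/173) = -1.
Reciprocity: 11 ≡ 3 and 173 ≡ 1 (mod 4), so (11/173) = +(173/11).
Reduce top mod 11: now compute (8/11).
Pull out 2^3: since 11 ≡ 3 (mod 8), (2/11) = -1, so (2/11)^3 = -1.
Reached (1/11) = 1. Collecting the sign flips along the way, the symbol is -1.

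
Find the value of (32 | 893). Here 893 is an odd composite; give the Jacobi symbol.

-1

Pull out 2^5: since 893 ≡ 5 (mod 8), (2/893) = -1, so (2/893)^5 = -1.
Reached (1/893) = 1. Collecting the sign flips along the way, the symbol is -1.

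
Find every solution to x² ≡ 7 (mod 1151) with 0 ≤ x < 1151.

Since 1151 ≡ 3 (mod 4), a square root of 7 is 7^((1151+1)/4) = 7^288 mod 1151.
Repeated squaring: 7^2≡49, 7^4≡99, 7^8≡593, 7^16≡594, 7^32≡630, 7^64≡956, 7^128≡42, 7^256≡613 (mod 1151).
7^288 = 7^(256+32) ≡ 605 (mod 1151).
Check: 605² = 366025 ≡ 7 (mod 1151). The two roots are 546 and 605.

546, 605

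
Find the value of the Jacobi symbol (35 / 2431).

Reciprocity: 35 ≡ 3 and 2431 ≡ 3 (mod 4), so (35/2431) = −(2431/35).
Reduce top mod 35: now compute (16/35).
Pull out 2^4: since 35 ≡ 3 (mod 8), (2/35) = -1, so (2/35)^4 = +1.
Reached (1/35) = 1. Collecting the sign flips along the way, the symbol is -1.

-1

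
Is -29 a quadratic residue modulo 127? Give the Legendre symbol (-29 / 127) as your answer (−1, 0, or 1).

1

First reduce: -29 ≡ 98 (mod 127).
Pull out 2: since 127 ≡ 7 (mod 8), (2/127) = +1.
Reciprocity: 49 ≡ 1 and 127 ≡ 3 (mod 4), so (49/127) = +(127/49).
Reduce top mod 49: now compute (29/49).
Reciprocity: 29 ≡ 1 and 49 ≡ 1 (mod 4), so (29/49) = +(49/29).
Reduce top mod 29: now compute (20/29).
Pull out 2^2: since 29 ≡ 5 (mod 8), (2/29) = -1, so (2/29)^2 = +1.
Reciprocity: 5 ≡ 1 and 29 ≡ 1 (mod 4), so (5/29) = +(29/5).
Reduce top mod 5: now compute (4/5).
Pull out 2^2: since 5 ≡ 5 (mod 8), (2/5) = -1, so (2/5)^2 = +1.
Reached (1/5) = 1. Collecting the sign flips along the way, the symbol is +1.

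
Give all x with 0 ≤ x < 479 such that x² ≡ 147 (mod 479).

Since 479 ≡ 3 (mod 4), a square root of 147 is 147^((479+1)/4) = 147^120 mod 479.
Repeated squaring: 147^2≡54, 147^4≡42, 147^8≡327, 147^16≡112, 147^32≡90, 147^64≡436 (mod 479).
147^120 = 147^(64+32+16+8) ≡ 262 (mod 479).
Check: 262² = 68644 ≡ 147 (mod 479). The two roots are 217 and 262.

217, 262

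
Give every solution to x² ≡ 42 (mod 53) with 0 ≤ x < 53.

53 ≡ 1 (mod 4), so we find a root by search.
Trying successive values, 25² = 625 ≡ 42 (mod 53). The other root is 53 − 25 = 28.

25, 28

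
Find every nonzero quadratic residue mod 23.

Square k = 1,…,11 (k and 23−k give the same square):
1²=1, 2²=4, 3²=9, 4²=16, 5²≡2, 6²≡13, 7²≡3, 8²≡18, 9²≡12, 10²≡8, 11²≡6 (mod 23).
So the quadratic residues mod 23 are {1, 2, 3, 4, 6, 8, 9, 12, 13, 16, 18}.

1,2,3,4,6,8,9,12,13,16,18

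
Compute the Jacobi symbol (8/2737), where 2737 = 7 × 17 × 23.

Pull out 2^3: since 2737 ≡ 1 (mod 8), (2/2737) = +1, so (2/2737)^3 = +1.
Reached (1/2737) = 1. Collecting the sign flips along the way, the symbol is +1.

1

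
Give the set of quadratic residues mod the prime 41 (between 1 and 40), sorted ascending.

1,2,4,5,8,9,10,16,18,20,21,23,25,31,32,33,36,37,39,40

Square k = 1,…,20 (k and 41−k give the same square):
1²=1, 2²=4, 3²=9, 4²=16, 5²=25, 6²=36, 7²≡8, 8²≡23, 9²≡40, 10²≡18, 11²≡39, 12²≡21, 13²≡5, 14²≡32, 15²≡20, 16²≡10, 17²≡2, 18²≡37, 19²≡33, 20²≡31 (mod 41).
So the quadratic residues mod 41 are {1, 2, 4, 5, 8, 9, 10, 16, 18, 20, 21, 23, 25, 31, 32, 33, 36, 37, 39, 40}.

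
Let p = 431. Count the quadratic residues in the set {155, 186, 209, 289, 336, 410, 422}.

3

(155/431) = -1 → non-residue.
(186/431) = -1 → non-residue.
(209/431) = +1 → QR.
(289/431) = +1 → QR.
(336/431) = -1 → non-residue.
(410/431) = +1 → QR.
(422/431) = -1 → non-residue.
Total quadratic residues among the 7: 3.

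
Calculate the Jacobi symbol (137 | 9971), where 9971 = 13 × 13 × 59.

Reciprocity: 137 ≡ 1 and 9971 ≡ 3 (mod 4), so (137/9971) = +(9971/137).
Reduce top mod 137: now compute (107/137).
Reciprocity: 107 ≡ 3 and 137 ≡ 1 (mod 4), so (107/137) = +(137/107).
Reduce top mod 107: now compute (30/107).
Pull out 2: since 107 ≡ 3 (mod 8), (2/107) = -1.
Reciprocity: 15 ≡ 3 and 107 ≡ 3 (mod 4), so (15/107) = −(107/15).
Reduce top mod 15: now compute (2/15).
Pull out 2: since 15 ≡ 7 (mod 8), (2/15) = +1.
Reached (1/15) = 1. Collecting the sign flips along the way, the symbol is +1.

1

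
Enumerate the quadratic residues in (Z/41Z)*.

Square k = 1,…,20 (k and 41−k give the same square):
1²=1, 2²=4, 3²=9, 4²=16, 5²=25, 6²=36, 7²≡8, 8²≡23, 9²≡40, 10²≡18, 11²≡39, 12²≡21, 13²≡5, 14²≡32, 15²≡20, 16²≡10, 17²≡2, 18²≡37, 19²≡33, 20²≡31 (mod 41).
So the quadratic residues mod 41 are {1, 2, 4, 5, 8, 9, 10, 16, 18, 20, 21, 23, 25, 31, 32, 33, 36, 37, 39, 40}.

1, 2, 4, 5, 8, 9, 10, 16, 18, 20, 21, 23, 25, 31, 32, 33, 36, 37, 39, 40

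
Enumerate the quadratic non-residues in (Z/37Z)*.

2 5 6 8 13 14 15 17 18 19 20 22 23 24 29 31 32 35

Square k = 1,…,18 (k and 37−k give the same square):
1²=1, 2²=4, 3²=9, 4²=16, 5²=25, 6²=36, 7²≡12, 8²≡27, 9²≡7, 10²≡26, 11²≡10, 12²≡33, 13²≡21, 14²≡11, 15²≡3, 16²≡34, 17²≡30, 18²≡28 (mod 37).
The residues are {1, 3, 4, 7, 9, 10, 11, 12, 16, 21, 25, 26, 27, 28, 30, 33, 34, 36}; the non-residues are the remaining 18 nonzero classes.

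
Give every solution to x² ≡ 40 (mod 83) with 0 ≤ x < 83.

17, 66

Since 83 ≡ 3 (mod 4), a square root of 40 is 40^((83+1)/4) = 40^21 mod 83.
Repeated squaring: 40^2≡23, 40^4≡31, 40^8≡48, 40^16≡63 (mod 83).
40^21 = 40^(16+4+1) ≡ 17 (mod 83).
Check: 17² = 289 ≡ 40 (mod 83). The two roots are 17 and 66.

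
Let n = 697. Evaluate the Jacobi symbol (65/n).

1

Reciprocity: 65 ≡ 1 and 697 ≡ 1 (mod 4), so (65/697) = +(697/65).
Reduce top mod 65: now compute (47/65).
Reciprocity: 47 ≡ 3 and 65 ≡ 1 (mod 4), so (47/65) = +(65/47).
Reduce top mod 47: now compute (18/47).
Pull out 2: since 47 ≡ 7 (mod 8), (2/47) = +1.
Reciprocity: 9 ≡ 1 and 47 ≡ 3 (mod 4), so (9/47) = +(47/9).
Reduce top mod 9: now compute (2/9).
Pull out 2: since 9 ≡ 1 (mod 8), (2/9) = +1.
Reached (1/9) = 1. Collecting the sign flips along the way, the symbol is +1.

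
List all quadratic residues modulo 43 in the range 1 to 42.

1,4,6,9,10,11,13,14,15,16,17,21,23,24,25,31,35,36,38,40,41

Square k = 1,…,21 (k and 43−k give the same square):
1²=1, 2²=4, 3²=9, 4²=16, 5²=25, 6²=36, 7²≡6, 8²≡21, 9²≡38, 10²≡14, 11²≡35, 12²≡15, 13²≡40, 14²≡24, 15²≡10, 16²≡41, 17²≡31, 18²≡23, 19²≡17, 20²≡13, 21²≡11 (mod 43).
So the quadratic residues mod 43 are {1, 4, 6, 9, 10, 11, 13, 14, 15, 16, 17, 21, 23, 24, 25, 31, 35, 36, 38, 40, 41}.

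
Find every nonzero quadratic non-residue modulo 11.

2,6,7,8,10

Square k = 1,…,5 (k and 11−k give the same square):
1²=1, 2²=4, 3²=9, 4²≡5, 5²≡3 (mod 11).
The residues are {1, 3, 4, 5, 9}; the non-residues are the remaining 5 nonzero classes.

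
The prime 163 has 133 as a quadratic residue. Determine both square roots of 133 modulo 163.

Since 163 ≡ 3 (mod 4), a square root of 133 is 133^((163+1)/4) = 133^41 mod 163.
Repeated squaring: 133^2≡85, 133^4≡53, 133^8≡38, 133^16≡140, 133^32≡40 (mod 163).
133^41 = 133^(32+8+1) ≡ 40 (mod 163).
Check: 40² = 1600 ≡ 133 (mod 163). The two roots are 40 and 123.

40, 123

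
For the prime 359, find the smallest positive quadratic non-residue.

7

(2/359) = +1, so 2 is a residue.
(3/359) = +1, so 3 is a residue.
(4/359) = +1, so 4 is a residue.
(5/359) = +1, so 5 is a residue.
(6/359) = +1, so 6 is a residue.
(7/359) = −1, so 7 is the smallest positive non-residue mod 359.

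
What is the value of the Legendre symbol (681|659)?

-1

First reduce: 681 ≡ 22 (mod 659).
Pull out 2: since 659 ≡ 3 (mod 8), (2/659) = -1.
Reciprocity: 11 ≡ 3 and 659 ≡ 3 (mod 4), so (11/659) = −(659/11).
Reduce top mod 11: now compute (10/11).
Pull out 2: since 11 ≡ 3 (mod 8), (2/11) = -1.
Reciprocity: 5 ≡ 1 and 11 ≡ 3 (mod 4), so (5/11) = +(11/5).
Reduce top mod 5: now compute (1/5).
Reached (1/5) = 1. Collecting the sign flips along the way, the symbol is -1.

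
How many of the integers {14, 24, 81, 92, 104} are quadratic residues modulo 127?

(14/127) = -1 → non-residue.
(24/127) = -1 → non-residue.
(81/127) = +1 → QR.
(92/127) = -1 → non-residue.
(104/127) = +1 → QR.
Total quadratic residues among the 5: 2.

2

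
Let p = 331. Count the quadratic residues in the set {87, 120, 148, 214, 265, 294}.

(87/331) = +1 → QR.
(120/331) = +1 → QR.
(148/331) = -1 → non-residue.
(214/331) = +1 → QR.
(265/331) = +1 → QR.
(294/331) = +1 → QR.
Total quadratic residues among the 6: 5.

5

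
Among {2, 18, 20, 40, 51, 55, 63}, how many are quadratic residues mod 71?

(2/71) = +1 → QR.
(18/71) = +1 → QR.
(20/71) = +1 → QR.
(40/71) = +1 → QR.
(51/71) = -1 → non-residue.
(55/71) = -1 → non-residue.
(63/71) = -1 → non-residue.
Total quadratic residues among the 7: 4.

4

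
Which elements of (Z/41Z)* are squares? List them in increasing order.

1, 2, 4, 5, 8, 9, 10, 16, 18, 20, 21, 23, 25, 31, 32, 33, 36, 37, 39, 40

Square k = 1,…,20 (k and 41−k give the same square):
1²=1, 2²=4, 3²=9, 4²=16, 5²=25, 6²=36, 7²≡8, 8²≡23, 9²≡40, 10²≡18, 11²≡39, 12²≡21, 13²≡5, 14²≡32, 15²≡20, 16²≡10, 17²≡2, 18²≡37, 19²≡33, 20²≡31 (mod 41).
So the quadratic residues mod 41 are {1, 2, 4, 5, 8, 9, 10, 16, 18, 20, 21, 23, 25, 31, 32, 33, 36, 37, 39, 40}.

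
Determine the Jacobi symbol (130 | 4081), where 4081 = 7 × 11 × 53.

1

Pull out 2: since 4081 ≡ 1 (mod 8), (2/4081) = +1.
Reciprocity: 65 ≡ 1 and 4081 ≡ 1 (mod 4), so (65/4081) = +(4081/65).
Reduce top mod 65: now compute (51/65).
Reciprocity: 51 ≡ 3 and 65 ≡ 1 (mod 4), so (51/65) = +(65/51).
Reduce top mod 51: now compute (14/51).
Pull out 2: since 51 ≡ 3 (mod 8), (2/51) = -1.
Reciprocity: 7 ≡ 3 and 51 ≡ 3 (mod 4), so (7/51) = −(51/7).
Reduce top mod 7: now compute (2/7).
Pull out 2: since 7 ≡ 7 (mod 8), (2/7) = +1.
Reached (1/7) = 1. Collecting the sign flips along the way, the symbol is +1.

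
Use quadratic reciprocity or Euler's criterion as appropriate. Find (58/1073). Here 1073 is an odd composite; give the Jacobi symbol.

0

Pull out 2: since 1073 ≡ 1 (mod 8), (2/1073) = +1.
Reciprocity: 29 ≡ 1 and 1073 ≡ 1 (mod 4), so (29/1073) = +(1073/29).
Reduce top mod 29: now compute (0/29).
Top reduces to 0: gcd > 1, so the symbol is 0.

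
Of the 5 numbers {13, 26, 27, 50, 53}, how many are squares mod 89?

2

(13/89) = -1 → non-residue.
(26/89) = -1 → non-residue.
(27/89) = -1 → non-residue.
(50/89) = +1 → QR.
(53/89) = +1 → QR.
Total quadratic residues among the 5: 2.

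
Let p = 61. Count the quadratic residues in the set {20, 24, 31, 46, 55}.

(20/61) = +1 → QR.
(24/61) = -1 → non-residue.
(31/61) = -1 → non-residue.
(46/61) = +1 → QR.
(55/61) = -1 → non-residue.
Total quadratic residues among the 5: 2.

2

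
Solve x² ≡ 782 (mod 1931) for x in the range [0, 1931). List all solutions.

208, 1723

Since 1931 ≡ 3 (mod 4), a square root of 782 is 782^((1931+1)/4) = 782^483 mod 1931.
Repeated squaring: 782^2≡1328, 782^4≡581, 782^8≡1567, 782^16≡1188, 782^32≡1714, 782^64≡745, 782^128≡828, 782^256≡79 (mod 1931).
782^483 = 782^(256+128+64+32+2+1) ≡ 1723 (mod 1931).
Check: 1723² = 2968729 ≡ 782 (mod 1931). The two roots are 208 and 1723.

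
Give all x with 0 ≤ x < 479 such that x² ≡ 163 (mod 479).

Since 479 ≡ 3 (mod 4), a square root of 163 is 163^((479+1)/4) = 163^120 mod 479.
Repeated squaring: 163^2≡224, 163^4≡360, 163^8≡270, 163^16≡92, 163^32≡321, 163^64≡56 (mod 479).
163^120 = 163^(64+32+16+8) ≡ 40 (mod 479).
Check: 40² = 1600 ≡ 163 (mod 479). The two roots are 40 and 439.

40, 439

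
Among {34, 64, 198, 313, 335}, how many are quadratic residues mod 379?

5

(34/379) = +1 → QR.
(64/379) = +1 → QR.
(198/379) = +1 → QR.
(313/379) = +1 → QR.
(335/379) = +1 → QR.
Total quadratic residues among the 5: 5.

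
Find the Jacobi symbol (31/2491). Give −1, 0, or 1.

1

Reciprocity: 31 ≡ 3 and 2491 ≡ 3 (mod 4), so (31/2491) = −(2491/31).
Reduce top mod 31: now compute (11/31).
Reciprocity: 11 ≡ 3 and 31 ≡ 3 (mod 4), so (11/31) = −(31/11).
Reduce top mod 11: now compute (9/11).
Reciprocity: 9 ≡ 1 and 11 ≡ 3 (mod 4), so (9/11) = +(11/9).
Reduce top mod 9: now compute (2/9).
Pull out 2: since 9 ≡ 1 (mod 8), (2/9) = +1.
Reached (1/9) = 1. Collecting the sign flips along the way, the symbol is +1.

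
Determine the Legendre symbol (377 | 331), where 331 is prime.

Euler's criterion: (377/331) ≡ 46^165 (mod 331).
46^2 ≡ 130 (mod 331)
46^4 ≡ 19 (mod 331)
46^8 ≡ 30 (mod 331)
46^16 ≡ 238 (mod 331)
46^32 ≡ 43 (mod 331)
46^64 ≡ 194 (mod 331)
46^128 ≡ 233 (mod 331)
46^165 = 46^(128+32+4+1) ≡ 1 (mod 331).
Result is 1, so (377/331) = 1.

1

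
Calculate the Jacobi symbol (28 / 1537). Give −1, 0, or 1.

1

Pull out 2^2: since 1537 ≡ 1 (mod 8), (2/1537) = +1, so (2/1537)^2 = +1.
Reciprocity: 7 ≡ 3 and 1537 ≡ 1 (mod 4), so (7/1537) = +(1537/7).
Reduce top mod 7: now compute (4/7).
Pull out 2^2: since 7 ≡ 7 (mod 8), (2/7) = +1, so (2/7)^2 = +1.
Reached (1/7) = 1. Collecting the sign flips along the way, the symbol is +1.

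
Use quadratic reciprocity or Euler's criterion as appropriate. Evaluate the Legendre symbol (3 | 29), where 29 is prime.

Euler's criterion: (3/29) ≡ 3^14 (mod 29).
3^2 ≡ 9 (mod 29)
3^4 ≡ 23 (mod 29)
3^8 ≡ 7 (mod 29)
3^14 = 3^(8+4+2) ≡ 28 (mod 29).
Result is 28 ≡ −1, so (3/29) = −1.

-1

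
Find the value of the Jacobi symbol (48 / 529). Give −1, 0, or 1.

1

Pull out 2^4: since 529 ≡ 1 (mod 8), (2/529) = +1, so (2/529)^4 = +1.
Reciprocity: 3 ≡ 3 and 529 ≡ 1 (mod 4), so (3/529) = +(529/3).
Reduce top mod 3: now compute (1/3).
Reached (1/3) = 1. Collecting the sign flips along the way, the symbol is +1.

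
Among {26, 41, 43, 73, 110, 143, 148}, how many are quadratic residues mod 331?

(26/331) = +1 → QR.
(41/331) = -1 → non-residue.
(43/331) = +1 → QR.
(73/331) = -1 → non-residue.
(110/331) = +1 → QR.
(143/331) = +1 → QR.
(148/331) = -1 → non-residue.
Total quadratic residues among the 7: 4.

4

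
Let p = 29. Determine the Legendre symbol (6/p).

1

Pull out 2: since 29 ≡ 5 (mod 8), (2/29) = -1.
Reciprocity: 3 ≡ 3 and 29 ≡ 1 (mod 4), so (3/29) = +(29/3).
Reduce top mod 3: now compute (2/3).
Pull out 2: since 3 ≡ 3 (mod 8), (2/3) = -1.
Reached (1/3) = 1. Collecting the sign flips along the way, the symbol is +1.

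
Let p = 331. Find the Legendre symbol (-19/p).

-1

First reduce: -19 ≡ 312 (mod 331).
Pull out 2^3: since 331 ≡ 3 (mod 8), (2/331) = -1, so (2/331)^3 = -1.
Reciprocity: 39 ≡ 3 and 331 ≡ 3 (mod 4), so (39/331) = −(331/39).
Reduce top mod 39: now compute (19/39).
Reciprocity: 19 ≡ 3 and 39 ≡ 3 (mod 4), so (19/39) = −(39/19).
Reduce top mod 19: now compute (1/19).
Reached (1/19) = 1. Collecting the sign flips along the way, the symbol is -1.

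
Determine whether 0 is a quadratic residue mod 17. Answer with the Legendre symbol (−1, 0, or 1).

0

Top reduces to 0: gcd > 1, so the symbol is 0.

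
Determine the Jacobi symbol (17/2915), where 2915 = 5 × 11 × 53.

Reciprocity: 17 ≡ 1 and 2915 ≡ 3 (mod 4), so (17/2915) = +(2915/17).
Reduce top mod 17: now compute (8/17).
Pull out 2^3: since 17 ≡ 1 (mod 8), (2/17) = +1, so (2/17)^3 = +1.
Reached (1/17) = 1. Collecting the sign flips along the way, the symbol is +1.

1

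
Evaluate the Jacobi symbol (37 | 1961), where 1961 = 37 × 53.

0

Reciprocity: 37 ≡ 1 and 1961 ≡ 1 (mod 4), so (37/1961) = +(1961/37).
Reduce top mod 37: now compute (0/37).
Top reduces to 0: gcd > 1, so the symbol is 0.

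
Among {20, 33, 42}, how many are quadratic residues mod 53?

1

(20/53) = -1 → non-residue.
(33/53) = -1 → non-residue.
(42/53) = +1 → QR.
Total quadratic residues among the 3: 1.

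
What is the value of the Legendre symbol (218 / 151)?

First reduce: 218 ≡ 67 (mod 151).
Reciprocity: 67 ≡ 3 and 151 ≡ 3 (mod 4), so (67/151) = −(151/67).
Reduce top mod 67: now compute (17/67).
Reciprocity: 17 ≡ 1 and 67 ≡ 3 (mod 4), so (17/67) = +(67/17).
Reduce top mod 17: now compute (16/17).
Pull out 2^4: since 17 ≡ 1 (mod 8), (2/17) = +1, so (2/17)^4 = +1.
Reached (1/17) = 1. Collecting the sign flips along the way, the symbol is -1.

-1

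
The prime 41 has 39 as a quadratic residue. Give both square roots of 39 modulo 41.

11, 30

41 ≡ 1 (mod 4), so we find a root by search.
Trying successive values, 11² = 121 ≡ 39 (mod 41). The other root is 41 − 11 = 30.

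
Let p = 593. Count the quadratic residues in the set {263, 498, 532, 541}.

(263/593) = -1 → non-residue.
(498/593) = -1 → non-residue.
(532/593) = -1 → non-residue.
(541/593) = -1 → non-residue.
Total quadratic residues among the 4: 0.

0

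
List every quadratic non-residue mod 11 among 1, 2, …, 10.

2 6 7 8 10

Square k = 1,…,5 (k and 11−k give the same square):
1²=1, 2²=4, 3²=9, 4²≡5, 5²≡3 (mod 11).
The residues are {1, 3, 4, 5, 9}; the non-residues are the remaining 5 nonzero classes.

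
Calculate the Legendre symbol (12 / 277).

Pull out 2^2: since 277 ≡ 5 (mod 8), (2/277) = -1, so (2/277)^2 = +1.
Reciprocity: 3 ≡ 3 and 277 ≡ 1 (mod 4), so (3/277) = +(277/3).
Reduce top mod 3: now compute (1/3).
Reached (1/3) = 1. Collecting the sign flips along the way, the symbol is +1.

1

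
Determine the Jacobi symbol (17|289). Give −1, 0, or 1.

0

Reciprocity: 17 ≡ 1 and 289 ≡ 1 (mod 4), so (17/289) = +(289/17).
Reduce top mod 17: now compute (0/17).
Top reduces to 0: gcd > 1, so the symbol is 0.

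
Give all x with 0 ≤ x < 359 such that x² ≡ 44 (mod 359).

54, 305

Since 359 ≡ 3 (mod 4), a square root of 44 is 44^((359+1)/4) = 44^90 mod 359.
Repeated squaring: 44^2≡141, 44^4≡136, 44^8≡187, 44^16≡146, 44^32≡135, 44^64≡275 (mod 359).
44^90 = 44^(64+16+8+2) ≡ 54 (mod 359).
Check: 54² = 2916 ≡ 44 (mod 359). The two roots are 54 and 305.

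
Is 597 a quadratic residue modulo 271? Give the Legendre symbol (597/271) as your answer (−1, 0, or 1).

First reduce: 597 ≡ 55 (mod 271).
Reciprocity: 55 ≡ 3 and 271 ≡ 3 (mod 4), so (55/271) = −(271/55).
Reduce top mod 55: now compute (51/55).
Reciprocity: 51 ≡ 3 and 55 ≡ 3 (mod 4), so (51/55) = −(55/51).
Reduce top mod 51: now compute (4/51).
Pull out 2^2: since 51 ≡ 3 (mod 8), (2/51) = -1, so (2/51)^2 = +1.
Reached (1/51) = 1. Collecting the sign flips along the way, the symbol is +1.

1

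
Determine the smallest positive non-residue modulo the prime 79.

3

(2/79) = +1, so 2 is a residue.
(3/79) = −1, so 3 is the smallest positive non-residue mod 79.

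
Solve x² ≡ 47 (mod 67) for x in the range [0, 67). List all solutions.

Since 67 ≡ 3 (mod 4), a square root of 47 is 47^((67+1)/4) = 47^17 mod 67.
Repeated squaring: 47^2≡65, 47^4≡4, 47^8≡16, 47^16≡55 (mod 67).
47^17 = 47^(16+1) ≡ 39 (mod 67).
Check: 39² = 1521 ≡ 47 (mod 67). The two roots are 28 and 39.

28, 39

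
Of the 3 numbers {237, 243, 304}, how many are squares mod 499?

(237/499) = +1 → QR.
(243/499) = -1 → non-residue.
(304/499) = -1 → non-residue.
Total quadratic residues among the 3: 1.

1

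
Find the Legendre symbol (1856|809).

First reduce: 1856 ≡ 238 (mod 809).
Pull out 2: since 809 ≡ 1 (mod 8), (2/809) = +1.
Reciprocity: 119 ≡ 3 and 809 ≡ 1 (mod 4), so (119/809) = +(809/119).
Reduce top mod 119: now compute (95/119).
Reciprocity: 95 ≡ 3 and 119 ≡ 3 (mod 4), so (95/119) = −(119/95).
Reduce top mod 95: now compute (24/95).
Pull out 2^3: since 95 ≡ 7 (mod 8), (2/95) = +1, so (2/95)^3 = +1.
Reciprocity: 3 ≡ 3 and 95 ≡ 3 (mod 4), so (3/95) = −(95/3).
Reduce top mod 3: now compute (2/3).
Pull out 2: since 3 ≡ 3 (mod 8), (2/3) = -1.
Reached (1/3) = 1. Collecting the sign flips along the way, the symbol is -1.

-1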